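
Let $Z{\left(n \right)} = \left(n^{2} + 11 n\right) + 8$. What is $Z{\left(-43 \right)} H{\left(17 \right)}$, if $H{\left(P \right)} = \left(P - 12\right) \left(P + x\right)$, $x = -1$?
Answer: $110720$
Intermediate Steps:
$H{\left(P \right)} = \left(-1 + P\right) \left(-12 + P\right)$ ($H{\left(P \right)} = \left(P - 12\right) \left(P - 1\right) = \left(-12 + P\right) \left(-1 + P\right) = \left(-1 + P\right) \left(-12 + P\right)$)
$Z{\left(n \right)} = 8 + n^{2} + 11 n$
$Z{\left(-43 \right)} H{\left(17 \right)} = \left(8 + \left(-43\right)^{2} + 11 \left(-43\right)\right) \left(12 + 17^{2} - 221\right) = \left(8 + 1849 - 473\right) \left(12 + 289 - 221\right) = 1384 \cdot 80 = 110720$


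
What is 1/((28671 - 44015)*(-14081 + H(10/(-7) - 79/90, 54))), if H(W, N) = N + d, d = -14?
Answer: 1/215445104 ≈ 4.6416e-9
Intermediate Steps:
H(W, N) = -14 + N (H(W, N) = N - 14 = -14 + N)
1/((28671 - 44015)*(-14081 + H(10/(-7) - 79/90, 54))) = 1/((28671 - 44015)*(-14081 + (-14 + 54))) = 1/(-15344*(-14081 + 40)) = 1/(-15344*(-14041)) = 1/215445104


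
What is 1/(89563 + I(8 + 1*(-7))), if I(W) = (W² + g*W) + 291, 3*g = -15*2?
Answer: 1/89845 ≈ 1.1130e-5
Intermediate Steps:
g = -10 (g = (-15*2)/3 = (⅓)*(-30) = -10)
I(W) = 291 + W² - 10*W (I(W) = (W² - 10*W) + 291 = 291 + W² - 10*W)
1/(89563 + I(8 + 1*(-7))) = 1/(89563 + (291 + (8 + 1*(-7))² - 10*(8 + 1*(-7)))) = 1/(89563 + (291 + (8 - 7)² - 10*(8 - 7))) = 1/(89563 + (291 + 1² - 10*1)) = 1/(89563 + (291 + 1 - 10)) = 1/(89563 + 282) = 1/89845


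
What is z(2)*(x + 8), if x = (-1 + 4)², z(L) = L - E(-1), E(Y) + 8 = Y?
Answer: 187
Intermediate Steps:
E(Y) = -8 + Y
z(L) = 9 + L (z(L) = L - (-8 - 1) = L - 1*(-9) = L + 9 = 9 + L)
x = 9 (x = 3² = 9)
z(2)*(x + 8) = (9 + 2)*(9 + 8) = 11*17 = 187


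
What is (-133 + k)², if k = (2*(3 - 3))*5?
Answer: 17689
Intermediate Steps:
k = 0 (k = (2*0)*5 = 0*5 = 0)
(-133 + k)² = (-133 + 0)² = (-133)² = 17689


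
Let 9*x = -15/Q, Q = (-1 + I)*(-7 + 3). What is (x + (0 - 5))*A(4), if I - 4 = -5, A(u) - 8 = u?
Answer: -125/2 ≈ -62.500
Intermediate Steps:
A(u) = 8 + u
I = -1 (I = 4 - 5 = -1)
Q = 8 (Q = (-1 - 1)*(-7 + 3) = -2*(-4) = 8)
x = -5/24 (x = (-15/8)/9 = (-15*1/8)/9 = (1/9)*(-15/8) = -5/24 ≈ -0.20833)
(x + (0 - 5))*A(4) = (-5/24 + (0 - 5))*(8 + 4) = (-5/24 - 5)*12 = -125/24*12 = -125/2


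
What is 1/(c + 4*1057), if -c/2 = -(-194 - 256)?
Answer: 1/3328 ≈ 0.00030048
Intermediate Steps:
c = -900 (c = -(-2)*(-194 - 256) = -(-2)*(-450) = -2*450 = -900)
1/(c + 4*1057) = 1/(-900 + 4*1057) = 1/(-900 + 4228) = 1/3328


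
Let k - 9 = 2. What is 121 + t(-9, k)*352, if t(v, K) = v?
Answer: -3047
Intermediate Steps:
k = 11 (k = 9 + 2 = 11)
121 + t(-9, k)*352 = 121 - 9*352 = 121 - 3168 = -3047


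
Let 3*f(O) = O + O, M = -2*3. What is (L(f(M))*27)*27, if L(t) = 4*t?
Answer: -11664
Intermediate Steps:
M = -6
f(O) = 2*O/3 (f(O) = (O + O)/3 = (2*O)/3 = 2*O/3)
(L(f(M))*27)*27 = ((4*((⅔)*(-6)))*27)*27 = ((4*(-4))*27)*27 = -16*27*27 = -432*27 = -11664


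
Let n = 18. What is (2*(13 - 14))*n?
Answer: -36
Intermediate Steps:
(2*(13 - 14))*n = (2*(13 - 14))*18 = (2*(-1))*18 = -2*18 = -36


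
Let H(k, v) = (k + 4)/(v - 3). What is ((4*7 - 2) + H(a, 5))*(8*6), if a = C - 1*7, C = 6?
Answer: 1320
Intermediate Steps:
a = -1 (a = 6 - 1*7 = 6 - 7 = -1)
H(k, v) = (4 + k)/(-3 + v)
((4*7 - 2) + H(a, 5))*(8*6) = ((4*7 - 2) + (4 - 1)/(-3 + 5))*(8*6) = ((28 - 2) + 3/2)*48 = (26 + (½)*3)*48 = (26 + 3/2)*48 = (55/2)*48 = 1320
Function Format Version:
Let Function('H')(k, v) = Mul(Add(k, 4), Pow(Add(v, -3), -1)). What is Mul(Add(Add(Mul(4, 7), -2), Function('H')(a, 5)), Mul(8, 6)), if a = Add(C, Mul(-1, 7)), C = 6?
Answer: 1320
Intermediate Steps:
a = -1 (a = Add(6, Mul(-1, 7)) = Add(6, -7) = -1)
Function('H')(k, v) = Mul(Pow(Add(-3, v), -1), Add(4, k)) (Function('H')(k, v) = Mul(Add(4, k), Pow(Add(-3, v), -1)) = Mul(Pow(Add(-3, v), -1), Add(4, k)))
Mul(Add(Add(Mul(4, 7), -2), Function('H')(a, 5)), Mul(8, 6)) = Mul(Add(Add(Mul(4, 7), -2), Mul(Pow(Add(-3, 5), -1), Add(4, -1))), Mul(8, 6)) = Mul(Add(Add(28, -2), Mul(Pow(2, -1), 3)), 48) = Mul(Add(26, Mul(Rational(1, 2), 3)), 48) = Mul(Add(26, Rational(3, 2)), 48) = Mul(Rational(55, 2), 48) = 1320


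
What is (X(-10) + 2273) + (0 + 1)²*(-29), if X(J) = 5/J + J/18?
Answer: 40373/18 ≈ 2242.9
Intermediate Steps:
X(J) = 5/J + J/18 (X(J) = 5/J + J*(1/18) = 5/J + J/18)
(X(-10) + 2273) + (0 + 1)²*(-29) = ((5/(-10) + (1/18)*(-10)) + 2273) + (0 + 1)²*(-29) = ((5*(-⅒) - 5/9) + 2273) + 1²*(-29) = ((-½ - 5/9) + 2273) + 1*(-29) = (-19/18 + 2273) - 29 = 40895/18 - 29 = 40373/18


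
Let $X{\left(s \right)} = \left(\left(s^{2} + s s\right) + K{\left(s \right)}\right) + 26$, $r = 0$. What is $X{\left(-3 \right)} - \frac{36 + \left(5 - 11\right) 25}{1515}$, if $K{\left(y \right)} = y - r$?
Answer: $\frac{20743}{505} \approx 41.075$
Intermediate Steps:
$K{\left(y \right)} = y$ ($K{\left(y \right)} = y - 0 = y + 0 = y$)
$X{\left(s \right)} = 26 + s + 2 s^{2}$ ($X{\left(s \right)} = \left(\left(s^{2} + s s\right) + s\right) + 26 = \left(\left(s^{2} + s^{2}\right) + s\right) + 26 = \left(2 s^{2} + s\right) + 26 = \left(s + 2 s^{2}\right) + 26 = 26 + s + 2 s^{2}$)
$X{\left(-3 \right)} - \frac{36 + \left(5 - 11\right) 25}{1515} = \left(26 - 3 + 2 \left(-3\right)^{2}\right) - \frac{36 + \left(5 - 11\right) 25}{1515} = \left(26 - 3 + 2 \cdot 9\right) - \left(36 + \left(5 - 11\right) 25\right) \frac{1}{1515} = \left(26 - 3 + 18\right) - \left(36 - 150\right) \frac{1}{1515} = 41 - \left(36 - 150\right) \frac{1}{1515} = 41 - \left(-114\right) \frac{1}{1515} = 41 - - \frac{38}{505} = 41 + \frac{38}{505} = \frac{20743}{505}$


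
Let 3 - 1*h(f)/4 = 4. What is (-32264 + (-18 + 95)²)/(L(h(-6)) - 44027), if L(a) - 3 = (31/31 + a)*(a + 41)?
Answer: 5267/8827 ≈ 0.59669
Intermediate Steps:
h(f) = -4 (h(f) = 12 - 4*4 = 12 - 16 = -4)
L(a) = 3 + (1 + a)*(41 + a) (L(a) = 3 + (31/31 + a)*(a + 41) = 3 + (31*(1/31) + a)*(41 + a) = 3 + (1 + a)*(41 + a))
(-32264 + (-18 + 95)²)/(L(h(-6)) - 44027) = (-32264 + (-18 + 95)²)/((44 + (-4)² + 42*(-4)) - 44027) = (-32264 + 77²)/((44 + 16 - 168) - 44027) = (-32264 + 5929)/(-108 - 44027) = -26335/(-44135) = -26335*(-1/44135) = 5267/8827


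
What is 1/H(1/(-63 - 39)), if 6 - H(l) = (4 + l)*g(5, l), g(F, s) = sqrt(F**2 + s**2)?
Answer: -649459296/39188714773 - 4234428*sqrt(260101)/39188714773 ≈ -0.071679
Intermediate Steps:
H(l) = 6 - sqrt(25 + l**2)*(4 + l) (H(l) = 6 - (4 + l)*sqrt(5**2 + l**2) = 6 - (4 + l)*sqrt(25 + l**2) = 6 - sqrt(25 + l**2)*(4 + l))
1/H(1/(-63 - 39)) = 1/(6 - 4*sqrt(25 + (1/(-63 - 39))**2) - sqrt(25 + (1/(-63 - 39))**2)/(-63 - 39)) = 1/(6 - 4*sqrt(25 + (1/(-102))**2) - 1*sqrt(25 + (1/(-102))**2)/(-102)) = 1/(6 - 4*sqrt(25 + (-1/102)**2) - 1*(-1/102)*sqrt(25 + (-1/102)**2)) = 1/(6 - 4*sqrt(25 + 1/10404) - 1*(-1/102)*sqrt(25 + 1/10404)) = 1/(6 - 2*sqrt(260101)/51 - 1*(-1/102)*sqrt(260101/10404)) = 1/(6 - 2*sqrt(260101)/51 - 1*(-1/102)*sqrt(260101)/102) = 1/(6 - 2*sqrt(260101)/51 + sqrt(260101)/10404) = 1/(6 - 407*sqrt(260101)/10404)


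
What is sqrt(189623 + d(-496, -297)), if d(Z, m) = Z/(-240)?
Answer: 2*sqrt(10666410)/15 ≈ 435.46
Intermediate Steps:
d(Z, m) = -Z/240 (d(Z, m) = Z*(-1/240) = -Z/240)
sqrt(189623 + d(-496, -297)) = sqrt(189623 - 1/240*(-496)) = sqrt(189623 + 31/15) = sqrt(2844376/15) = 2*sqrt(10666410)/15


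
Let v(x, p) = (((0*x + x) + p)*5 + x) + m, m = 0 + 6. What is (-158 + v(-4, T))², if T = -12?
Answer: 55696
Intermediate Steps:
m = 6
v(x, p) = 6 + 5*p + 6*x (v(x, p) = (((0*x + x) + p)*5 + x) + 6 = (((0 + x) + p)*5 + x) + 6 = ((x + p)*5 + x) + 6 = ((p + x)*5 + x) + 6 = ((5*p + 5*x) + x) + 6 = (5*p + 6*x) + 6 = 6 + 5*p + 6*x)
(-158 + v(-4, T))² = (-158 + (6 + 5*(-12) + 6*(-4)))² = (-158 + (6 - 60 - 24))² = (-158 - 78)² = (-236)² = 55696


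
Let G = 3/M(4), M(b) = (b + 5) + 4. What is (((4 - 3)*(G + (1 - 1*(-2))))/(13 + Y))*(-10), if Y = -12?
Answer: -420/13 ≈ -32.308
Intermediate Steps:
M(b) = 9 + b (M(b) = (5 + b) + 4 = 9 + b)
G = 3/13 (G = 3/(9 + 4) = 3/13 ≈ 0.23077)
(((4 - 3)*(G + (1 - 1*(-2))))/(13 + Y))*(-10) = (((4 - 3)*(3/13 + (1 - 1*(-2))))/(13 - 12))*(-10) = ((1*(3/13 + (1 + 2)))/1)*(-10) = ((1*(3/13 + 3))*1)*(-10) = ((1*(42/13))*1)*(-10) = ((42/13)*1)*(-10) = (42/13)*(-10) = -420/13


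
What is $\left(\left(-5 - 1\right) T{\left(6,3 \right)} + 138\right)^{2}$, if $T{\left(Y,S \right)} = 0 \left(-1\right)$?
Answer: $19044$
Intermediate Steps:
$T{\left(Y,S \right)} = 0$
$\left(\left(-5 - 1\right) T{\left(6,3 \right)} + 138\right)^{2} = \left(\left(-5 - 1\right) 0 + 138\right)^{2} = \left(\left(-6\right) 0 + 138\right)^{2} = \left(0 + 138\right)^{2} = 138^{2} = 19044$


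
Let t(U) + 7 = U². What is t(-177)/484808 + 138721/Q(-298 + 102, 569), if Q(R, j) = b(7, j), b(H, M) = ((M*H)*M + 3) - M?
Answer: 69110608305/549229529444 ≈ 0.12583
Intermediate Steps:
t(U) = -7 + U²
b(H, M) = 3 - M + H*M² (b(H, M) = ((H*M)*M + 3) - M = (H*M² + 3) - M = (3 + H*M²) - M = 3 - M + H*M²)
Q(R, j) = 3 - j + 7*j²
t(-177)/484808 + 138721/Q(-298 + 102, 569) = (-7 + (-177)²)/484808 + 138721/(3 - 1*569 + 7*569²) = (-7 + 31329)*(1/484808) + 138721/(3 - 569 + 7*323761) = 31322*(1/484808) + 138721/(3 - 569 + 2266327) = 15661/242404 + 138721/2265761 = 69110608305/549229529444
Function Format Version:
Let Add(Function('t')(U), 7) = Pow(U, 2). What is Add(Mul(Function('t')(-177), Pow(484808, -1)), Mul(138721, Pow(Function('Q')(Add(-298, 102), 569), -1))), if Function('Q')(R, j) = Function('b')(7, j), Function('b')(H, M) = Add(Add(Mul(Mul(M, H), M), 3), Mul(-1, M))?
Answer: Rational(69110608305, 549229529444) ≈ 0.12583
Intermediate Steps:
Function('t')(U) = Add(-7, Pow(U, 2))
Function('b')(H, M) = Add(3, Mul(-1, M), Mul(H, Pow(M, 2))) (Function('b')(H, M) = Add(Add(Mul(Mul(H, M), M), 3), Mul(-1, M)) = Add(Add(Mul(H, Pow(M, 2)), 3), Mul(-1, M)) = Add(Add(3, Mul(H, Pow(M, 2))), Mul(-1, M)) = Add(3, Mul(-1, M), Mul(H, Pow(M, 2))))
Function('Q')(R, j) = Add(3, Mul(-1, j), Mul(7, Pow(j, 2)))
Add(Mul(Function('t')(-177), Pow(484808, -1)), Mul(138721, Pow(Function('Q')(Add(-298, 102), 569), -1))) = Add(Mul(Add(-7, Pow(-177, 2)), Pow(484808, -1)), Mul(138721, Pow(Add(3, Mul(-1, 569), Mul(7, Pow(569, 2))), -1))) = Add(Mul(Add(-7, 31329), Rational(1, 484808)), Mul(138721, Pow(Add(3, -569, Mul(7, 323761)), -1))) = Add(Mul(31322, Rational(1, 484808)), Mul(138721, Pow(Add(3, -569, 2266327), -1))) = Add(Rational(15661, 242404), Mul(138721, Pow(2265761, -1))) = Add(Rational(15661, 242404), Mul(138721, Rational(1, 2265761))) = Add(Rational(15661, 242404), Rational(138721, 2265761)) = Rational(69110608305, 549229529444)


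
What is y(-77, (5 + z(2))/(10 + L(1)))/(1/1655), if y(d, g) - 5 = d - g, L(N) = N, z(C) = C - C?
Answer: -1319035/11 ≈ -1.1991e+5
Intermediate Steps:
z(C) = 0
y(d, g) = 5 + d - g (y(d, g) = 5 + (d - g) = 5 + d - g)
y(-77, (5 + z(2))/(10 + L(1)))/(1/1655) = (5 - 77 - (5 + 0)/(10 + 1))/(1/1655) = (5 - 77 - 5/11)/(1/1655) = (5 - 77 - 5/11)*1655 = -797/11*1655 = -1319035/11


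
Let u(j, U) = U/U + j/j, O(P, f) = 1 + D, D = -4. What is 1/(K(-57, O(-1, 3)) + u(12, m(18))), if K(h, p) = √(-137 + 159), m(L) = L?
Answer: -⅑ + √22/18 ≈ 0.14947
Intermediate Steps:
O(P, f) = -3 (O(P, f) = 1 - 4 = -3)
K(h, p) = √22
u(j, U) = 2 (u(j, U) = 1 + 1 = 2)
1/(K(-57, O(-1, 3)) + u(12, m(18))) = 1/(√22 + 2) = 1/(2 + √22)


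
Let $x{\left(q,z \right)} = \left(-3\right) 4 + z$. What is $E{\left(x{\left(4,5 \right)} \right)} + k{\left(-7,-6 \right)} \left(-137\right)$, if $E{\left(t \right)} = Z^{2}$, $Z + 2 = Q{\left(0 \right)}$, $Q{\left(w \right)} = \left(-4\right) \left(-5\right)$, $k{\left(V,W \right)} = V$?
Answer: $1283$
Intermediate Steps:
$x{\left(q,z \right)} = -12 + z$
$Q{\left(w \right)} = 20$
$Z = 18$ ($Z = -2 + 20 = 18$)
$E{\left(t \right)} = 324$ ($E{\left(t \right)} = 18^{2} = 324$)
$E{\left(x{\left(4,5 \right)} \right)} + k{\left(-7,-6 \right)} \left(-137\right) = 324 - -959 = 324 + 959 = 1283$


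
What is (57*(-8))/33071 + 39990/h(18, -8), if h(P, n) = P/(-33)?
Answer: -2424600821/33071 ≈ -73315.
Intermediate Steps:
h(P, n) = -P/33 (h(P, n) = P*(-1/33) = -P/33)
(57*(-8))/33071 + 39990/h(18, -8) = (57*(-8))/33071 + 39990/((-1/33*18)) = -456*1/33071 + 39990/(-6/11) = -456/33071 + 39990*(-11/6) = -456/33071 - 73315 = -2424600821/33071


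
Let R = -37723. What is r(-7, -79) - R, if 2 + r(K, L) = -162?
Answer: 37559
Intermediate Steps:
r(K, L) = -164 (r(K, L) = -2 - 162 = -164)
r(-7, -79) - R = -164 - 1*(-37723) = -164 + 37723 = 37559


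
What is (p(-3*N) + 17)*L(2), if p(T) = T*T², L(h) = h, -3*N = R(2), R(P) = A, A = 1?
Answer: 36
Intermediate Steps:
R(P) = 1
N = -⅓ (N = -⅓*1 = -⅓ ≈ -0.33333)
p(T) = T³
(p(-3*N) + 17)*L(2) = ((-3*(-⅓))³ + 17)*2 = (1³ + 17)*2 = (1 + 17)*2 = 18*2 = 36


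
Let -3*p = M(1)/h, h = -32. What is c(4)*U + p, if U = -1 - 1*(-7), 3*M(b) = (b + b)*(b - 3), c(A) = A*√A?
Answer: 3455/72 ≈ 47.986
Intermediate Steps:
c(A) = A^(3/2)
M(b) = 2*b*(-3 + b)/3 (M(b) = ((b + b)*(b - 3))/3 = ((2*b)*(-3 + b))/3 = (2*b*(-3 + b))/3 = 2*b*(-3 + b)/3)
U = 6 (U = -1 + 7 = 6)
p = -1/72 (p = -(⅔)*1*(-3 + 1)/(3*(-32)) = -(⅔)*1*(-2)*(-1)/(3*32) = -(-4)*(-1)/(9*32) = -⅓*1/24 = -1/72 ≈ -0.013889)
c(4)*U + p = 4^(3/2)*6 - 1/72 = 8*6 - 1/72 = 48 - 1/72 = 3455/72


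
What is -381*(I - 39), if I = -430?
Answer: 178689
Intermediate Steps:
-381*(I - 39) = -381*(-430 - 39) = -381*(-469) = 178689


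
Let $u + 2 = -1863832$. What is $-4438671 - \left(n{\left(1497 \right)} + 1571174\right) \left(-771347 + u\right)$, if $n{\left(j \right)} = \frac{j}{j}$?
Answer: $4140326069004$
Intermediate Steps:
$u = -1863834$ ($u = -2 - 1863832 = -1863834$)
$n{\left(j \right)} = 1$
$-4438671 - \left(n{\left(1497 \right)} + 1571174\right) \left(-771347 + u\right) = -4438671 - \left(1 + 1571174\right) \left(-771347 - 1863834\right) = -4438671 - 1571175 \left(-2635181\right) = -4438671 - -4140330507675 = -4438671 + 4140330507675 = 4140326069004$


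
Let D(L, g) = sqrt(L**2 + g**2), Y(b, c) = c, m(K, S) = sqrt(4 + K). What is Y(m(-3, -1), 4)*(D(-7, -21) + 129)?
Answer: 516 + 28*sqrt(10) ≈ 604.54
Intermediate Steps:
Y(m(-3, -1), 4)*(D(-7, -21) + 129) = 4*(sqrt((-7)**2 + (-21)**2) + 129) = 4*(sqrt(49 + 441) + 129) = 4*(sqrt(490) + 129) = 4*(7*sqrt(10) + 129) = 4*(129 + 7*sqrt(10)) = 516 + 28*sqrt(10)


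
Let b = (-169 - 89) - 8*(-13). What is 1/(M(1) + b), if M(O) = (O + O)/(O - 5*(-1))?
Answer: -3/461 ≈ -0.0065076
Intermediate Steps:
M(O) = 2*O/(5 + O) (M(O) = (2*O)/(O + 5) = (2*O)/(5 + O) = 2*O/(5 + O))
b = -154 (b = -258 + 104 = -154)
1/(M(1) + b) = 1/(2*1/(5 + 1) - 154) = 1/(2*1/6 - 154) = 1/(2*1*(⅙) - 154) = 1/(⅓ - 154) = 1/(-461/3) = -3/461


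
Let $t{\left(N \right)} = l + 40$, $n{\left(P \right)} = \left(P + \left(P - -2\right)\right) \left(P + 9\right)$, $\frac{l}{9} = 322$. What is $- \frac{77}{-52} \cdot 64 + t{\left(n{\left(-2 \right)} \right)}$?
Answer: $\frac{39426}{13} \approx 3032.8$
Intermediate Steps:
$l = 2898$ ($l = 9 \cdot 322 = 2898$)
$n{\left(P \right)} = \left(2 + 2 P\right) \left(9 + P\right)$ ($n{\left(P \right)} = \left(P + \left(P + 2\right)\right) \left(9 + P\right) = \left(P + \left(2 + P\right)\right) \left(9 + P\right) = \left(2 + 2 P\right) \left(9 + P\right)$)
$t{\left(N \right)} = 2938$ ($t{\left(N \right)} = 2898 + 40 = 2938$)
$- \frac{77}{-52} \cdot 64 + t{\left(n{\left(-2 \right)} \right)} = - \frac{77}{-52} \cdot 64 + 2938 = \left(-77\right) \left(- \frac{1}{52}\right) 64 + 2938 = \frac{77}{52} \cdot 64 + 2938 = \frac{1232}{13} + 2938 = \frac{39426}{13}$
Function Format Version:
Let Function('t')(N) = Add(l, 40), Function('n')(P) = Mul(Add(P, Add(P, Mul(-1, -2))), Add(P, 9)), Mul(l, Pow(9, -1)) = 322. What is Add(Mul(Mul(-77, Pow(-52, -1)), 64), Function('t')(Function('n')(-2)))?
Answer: Rational(39426, 13) ≈ 3032.8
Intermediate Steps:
l = 2898 (l = Mul(9, 322) = 2898)
Function('n')(P) = Mul(Add(2, Mul(2, P)), Add(9, P)) (Function('n')(P) = Mul(Add(P, Add(P, 2)), Add(9, P)) = Mul(Add(P, Add(2, P)), Add(9, P)) = Mul(Add(2, Mul(2, P)), Add(9, P)))
Function('t')(N) = 2938 (Function('t')(N) = Add(2898, 40) = 2938)
Add(Mul(Mul(-77, Pow(-52, -1)), 64), Function('t')(Function('n')(-2))) = Add(Mul(Mul(-77, Pow(-52, -1)), 64), 2938) = Add(Mul(Mul(-77, Rational(-1, 52)), 64), 2938) = Add(Mul(Rational(77, 52), 64), 2938) = Add(Rational(1232, 13), 2938) = Rational(39426, 13)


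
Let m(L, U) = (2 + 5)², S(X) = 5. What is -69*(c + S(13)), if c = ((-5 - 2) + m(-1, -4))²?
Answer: -122061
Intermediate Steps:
m(L, U) = 49 (m(L, U) = 7² = 49)
c = 1764 (c = ((-5 - 2) + 49)² = (-7 + 49)² = 42² = 1764)
-69*(c + S(13)) = -69*(1764 + 5) = -69*1769 = -122061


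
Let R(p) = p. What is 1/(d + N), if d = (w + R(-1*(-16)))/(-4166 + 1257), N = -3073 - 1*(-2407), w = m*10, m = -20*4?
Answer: -2909/1936610 ≈ -0.0015021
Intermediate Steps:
m = -80
w = -800 (w = -80*10 = -800)
N = -666 (N = -3073 + 2407 = -666)
d = 784/2909 (d = (-800 - 1*(-16))/(-4166 + 1257) = (-800 + 16)/(-2909) = -784*(-1/2909) = 784/2909 ≈ 0.26951)
1/(d + N) = 1/(784/2909 - 666) = 1/(-1936610/2909) = -2909/1936610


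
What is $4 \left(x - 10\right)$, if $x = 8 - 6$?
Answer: $-32$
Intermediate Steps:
$x = 2$
$4 \left(x - 10\right) = 4 \left(2 - 10\right) = 4 \left(-8\right) = -32$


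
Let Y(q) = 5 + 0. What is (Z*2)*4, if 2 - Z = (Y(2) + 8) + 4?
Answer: -120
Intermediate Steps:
Y(q) = 5
Z = -15 (Z = 2 - ((5 + 8) + 4) = 2 - (13 + 4) = 2 - 1*17 = 2 - 17 = -15)
(Z*2)*4 = -15*2*4 = -30*4 = -120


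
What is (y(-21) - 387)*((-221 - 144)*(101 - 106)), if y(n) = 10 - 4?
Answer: -695325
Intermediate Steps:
y(n) = 6
(y(-21) - 387)*((-221 - 144)*(101 - 106)) = (6 - 387)*((-221 - 144)*(101 - 106)) = -(-139065)*(-5) = -381*1825 = -695325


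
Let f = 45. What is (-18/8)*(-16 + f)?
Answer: -261/4 ≈ -65.250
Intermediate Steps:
(-18/8)*(-16 + f) = (-18/8)*(-16 + 45) = -18*⅛*29 = -9/4*29 = -261/4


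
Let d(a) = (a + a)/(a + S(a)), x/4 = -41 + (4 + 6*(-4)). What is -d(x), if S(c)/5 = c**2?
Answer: 2/1219 ≈ 0.0016407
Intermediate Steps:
S(c) = 5*c**2
x = -244 (x = 4*(-41 + (4 + 6*(-4))) = 4*(-41 + (4 - 24)) = 4*(-41 - 20) = 4*(-61) = -244)
d(a) = 2*a/(a + 5*a**2) (d(a) = (a + a)/(a + 5*a**2) = (2*a)/(a + 5*a**2) = 2*a/(a + 5*a**2))
-d(x) = -2/(1 + 5*(-244)) = -2/(1 - 1220) = -2/(-1219) = -2*(-1)/1219 = -1*(-2/1219) = 2/1219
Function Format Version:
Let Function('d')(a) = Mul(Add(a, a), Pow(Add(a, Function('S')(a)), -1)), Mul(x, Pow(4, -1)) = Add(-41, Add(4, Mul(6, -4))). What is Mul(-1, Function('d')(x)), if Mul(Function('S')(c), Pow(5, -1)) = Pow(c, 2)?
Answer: Rational(2, 1219) ≈ 0.0016407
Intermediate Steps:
Function('S')(c) = Mul(5, Pow(c, 2))
x = -244 (x = Mul(4, Add(-41, Add(4, Mul(6, -4)))) = Mul(4, Add(-41, Add(4, -24))) = Mul(4, Add(-41, -20)) = Mul(4, -61) = -244)
Function('d')(a) = Mul(2, a, Pow(Add(a, Mul(5, Pow(a, 2))), -1)) (Function('d')(a) = Mul(Add(a, a), Pow(Add(a, Mul(5, Pow(a, 2))), -1)) = Mul(Mul(2, a), Pow(Add(a, Mul(5, Pow(a, 2))), -1)) = Mul(2, a, Pow(Add(a, Mul(5, Pow(a, 2))), -1)))
Mul(-1, Function('d')(x)) = Mul(-1, Mul(2, Pow(Add(1, Mul(5, -244)), -1))) = Mul(-1, Mul(2, Pow(Add(1, -1220), -1))) = Mul(-1, Mul(2, Pow(-1219, -1))) = Mul(-1, Mul(2, Rational(-1, 1219))) = Mul(-1, Rational(-2, 1219)) = Rational(2, 1219)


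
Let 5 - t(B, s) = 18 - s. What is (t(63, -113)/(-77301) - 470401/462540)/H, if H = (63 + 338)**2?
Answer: -192085649/30420149866860 ≈ -6.3144e-6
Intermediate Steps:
t(B, s) = -13 + s (t(B, s) = 5 - (18 - s) = 5 + (-18 + s) = -13 + s)
H = 160801 (H = 401**2 = 160801)
(t(63, -113)/(-77301) - 470401/462540)/H = ((-13 - 113)/(-77301) - 470401/462540)/160801 = (-126*(-1/77301) - 470401*1/462540)*(1/160801) = (2/1227 - 470401/462540)*(1/160801) = -192085649/189178860*1/160801 = -192085649/30420149866860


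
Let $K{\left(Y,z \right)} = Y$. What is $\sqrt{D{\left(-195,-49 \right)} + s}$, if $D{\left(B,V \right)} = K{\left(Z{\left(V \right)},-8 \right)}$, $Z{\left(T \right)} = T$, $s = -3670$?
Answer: $i \sqrt{3719} \approx 60.984 i$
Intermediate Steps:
$D{\left(B,V \right)} = V$
$\sqrt{D{\left(-195,-49 \right)} + s} = \sqrt{-49 - 3670} = \sqrt{-3719} = i \sqrt{3719}$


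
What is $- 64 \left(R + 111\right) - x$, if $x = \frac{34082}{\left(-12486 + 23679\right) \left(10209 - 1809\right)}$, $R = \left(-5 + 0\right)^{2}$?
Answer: $- \frac{409180279441}{47010600} \approx -8704.0$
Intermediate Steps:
$R = 25$ ($R = \left(-5\right)^{2} = 25$)
$x = \frac{17041}{47010600}$ ($x = \frac{34082}{11193 \cdot 8400} = \frac{34082}{94021200} = 34082 \cdot \frac{1}{94021200} = \frac{17041}{47010600} \approx 0.00036249$)
$- 64 \left(R + 111\right) - x = - 64 \left(25 + 111\right) - \frac{17041}{47010600} = \left(-64\right) 136 - \frac{17041}{47010600} = -8704 - \frac{17041}{47010600} = - \frac{409180279441}{47010600}$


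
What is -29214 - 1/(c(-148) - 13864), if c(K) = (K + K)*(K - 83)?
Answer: -1592513569/54512 ≈ -29214.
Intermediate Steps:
c(K) = 2*K*(-83 + K) (c(K) = (2*K)*(-83 + K) = 2*K*(-83 + K))
-29214 - 1/(c(-148) - 13864) = -29214 - 1/(2*(-148)*(-83 - 148) - 13864) = -29214 - 1/(2*(-148)*(-231) - 13864) = -29214 - 1/(68376 - 13864) = -29214 - 1/54512 = -1592513569/54512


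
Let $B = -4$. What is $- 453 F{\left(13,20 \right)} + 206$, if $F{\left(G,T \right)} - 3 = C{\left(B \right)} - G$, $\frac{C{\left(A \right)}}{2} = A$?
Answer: $8360$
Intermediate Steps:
$C{\left(A \right)} = 2 A$
$F{\left(G,T \right)} = -5 - G$ ($F{\left(G,T \right)} = 3 - \left(8 + G\right) = -5 - G$)
$- 453 F{\left(13,20 \right)} + 206 = - 453 \left(-5 - 13\right) + 206 = \left(-453\right) \left(-18\right) + 206 = 8154 + 206 = 8360$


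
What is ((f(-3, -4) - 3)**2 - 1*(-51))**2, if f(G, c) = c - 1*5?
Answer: 38025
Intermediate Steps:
f(G, c) = -5 + c (f(G, c) = c - 5 = -5 + c)
((f(-3, -4) - 3)**2 - 1*(-51))**2 = (((-5 - 4) - 3)**2 - 1*(-51))**2 = ((-9 - 3)**2 + 51)**2 = ((-12)**2 + 51)**2 = (144 + 51)**2 = 195**2 = 38025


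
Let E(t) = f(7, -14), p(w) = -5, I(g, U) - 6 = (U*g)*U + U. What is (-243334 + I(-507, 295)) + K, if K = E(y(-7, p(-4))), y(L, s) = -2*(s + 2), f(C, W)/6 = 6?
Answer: -44364672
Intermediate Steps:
I(g, U) = 6 + U + g*U**2 (I(g, U) = 6 + ((U*g)*U + U) = 6 + (g*U**2 + U) = 6 + (U + g*U**2) = 6 + U + g*U**2)
f(C, W) = 36 (f(C, W) = 6*6 = 36)
y(L, s) = -4 - 2*s (y(L, s) = -2*(2 + s) = -4 - 2*s)
E(t) = 36
K = 36
(-243334 + I(-507, 295)) + K = (-243334 + (6 + 295 - 507*295**2)) + 36 = (-243334 + (6 + 295 - 507*87025)) + 36 = (-243334 + (6 + 295 - 44121675)) + 36 = (-243334 - 44121374) + 36 = -44364708 + 36 = -44364672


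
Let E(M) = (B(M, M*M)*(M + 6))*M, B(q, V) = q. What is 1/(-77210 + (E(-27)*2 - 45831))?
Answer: -1/153659 ≈ -6.5079e-6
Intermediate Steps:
E(M) = M²*(6 + M) (E(M) = (M*(M + 6))*M = (M*(6 + M))*M = M²*(6 + M))
1/(-77210 + (E(-27)*2 - 45831)) = 1/(-77210 + (((-27)²*(6 - 27))*2 - 45831)) = 1/(-77210 + ((729*(-21))*2 - 45831)) = 1/(-77210 + (-15309*2 - 45831)) = 1/(-77210 + (-30618 - 45831)) = 1/(-77210 - 76449) = 1/(-153659) = -1/153659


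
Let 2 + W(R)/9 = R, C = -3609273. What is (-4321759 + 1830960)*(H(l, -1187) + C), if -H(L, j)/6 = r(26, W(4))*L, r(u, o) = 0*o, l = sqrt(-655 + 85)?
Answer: 8989973579127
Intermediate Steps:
W(R) = -18 + 9*R
l = I*sqrt(570) (l = sqrt(-570) = I*sqrt(570) ≈ 23.875*I)
r(u, o) = 0
H(L, j) = 0 (H(L, j) = -0*L = -6*0 = 0)
(-4321759 + 1830960)*(H(l, -1187) + C) = (-4321759 + 1830960)*(0 - 3609273) = -2490799*(-3609273) = 8989973579127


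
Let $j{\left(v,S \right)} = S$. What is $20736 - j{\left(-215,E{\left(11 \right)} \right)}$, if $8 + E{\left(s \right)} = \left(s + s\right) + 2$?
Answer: $20720$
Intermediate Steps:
$E{\left(s \right)} = -6 + 2 s$ ($E{\left(s \right)} = -8 + \left(\left(s + s\right) + 2\right) = -8 + \left(2 s + 2\right) = -8 + \left(2 + 2 s\right) = -6 + 2 s$)
$20736 - j{\left(-215,E{\left(11 \right)} \right)} = 20736 - \left(-6 + 2 \cdot 11\right) = 20736 - \left(-6 + 22\right) = 20736 - 16 = 20720$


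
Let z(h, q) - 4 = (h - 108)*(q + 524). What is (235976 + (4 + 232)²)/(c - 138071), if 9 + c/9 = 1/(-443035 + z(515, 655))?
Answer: -3579982128/1695677645 ≈ -2.1112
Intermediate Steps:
z(h, q) = 4 + (-108 + h)*(524 + q) (z(h, q) = 4 + (h - 108)*(q + 524) = 4 + (-108 + h)*(524 + q))
c = -994191/12274 (c = -81 + 9/(-443035 + (-56588 - 108*655 + 524*515 + 515*655)) = -81 + 9/(-443035 + (-56588 - 70740 + 269860 + 337325)) = -81 + 9/(-443035 + 479857) = -81 + 9/36822 = -81 + 9*(1/36822) = -81 + 3/12274 = -994191/12274 ≈ -81.000)
(235976 + (4 + 232)²)/(c - 138071) = (235976 + (4 + 232)²)/(-994191/12274 - 138071) = (235976 + 236²)/(-1695677645/12274) = (235976 + 55696)*(-12274/1695677645) = 291672*(-12274/1695677645) = -3579982128/1695677645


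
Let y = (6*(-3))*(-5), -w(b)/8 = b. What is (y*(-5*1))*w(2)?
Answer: 7200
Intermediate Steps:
w(b) = -8*b
y = 90 (y = -18*(-5) = 90)
(y*(-5*1))*w(2) = (90*(-5*1))*(-8*2) = (90*(-5))*(-16) = -450*(-16) = 7200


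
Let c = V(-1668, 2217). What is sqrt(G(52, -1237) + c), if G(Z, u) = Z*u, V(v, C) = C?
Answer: I*sqrt(62107) ≈ 249.21*I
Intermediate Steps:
c = 2217
sqrt(G(52, -1237) + c) = sqrt(52*(-1237) + 2217) = sqrt(-64324 + 2217) = sqrt(-62107) = I*sqrt(62107)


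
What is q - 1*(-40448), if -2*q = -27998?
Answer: 54447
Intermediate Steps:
q = 13999 (q = -½*(-27998) = 13999)
q - 1*(-40448) = 13999 - 1*(-40448) = 13999 + 40448 = 54447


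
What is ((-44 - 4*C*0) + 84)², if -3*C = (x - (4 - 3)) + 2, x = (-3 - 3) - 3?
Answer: 1600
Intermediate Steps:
x = -9 (x = -6 - 3 = -9)
C = 8/3 (C = -((-9 - (4 - 3)) + 2)/3 = -((-9 - 1) + 2)/3 = -(-10 + 2)/3 = -⅓*(-8) = 8/3 ≈ 2.6667)
((-44 - 4*C*0) + 84)² = ((-44 - 4*(8/3)*0) + 84)² = ((-44 - 32*0/3) + 84)² = ((-44 - 1*0) + 84)² = ((-44 + 0) + 84)² = (-44 + 84)² = 40² = 1600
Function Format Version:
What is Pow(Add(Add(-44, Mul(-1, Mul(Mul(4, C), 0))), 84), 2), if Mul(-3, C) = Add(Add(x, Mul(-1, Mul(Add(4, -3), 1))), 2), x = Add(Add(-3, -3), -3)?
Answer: 1600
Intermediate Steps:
x = -9 (x = Add(-6, -3) = -9)
C = Rational(8, 3) (C = Mul(Rational(-1, 3), Add(Add(-9, Mul(-1, Mul(Add(4, -3), 1))), 2)) = Mul(Rational(-1, 3), Add(Add(-9, Mul(-1, Mul(1, 1))), 2)) = Mul(Rational(-1, 3), Add(Add(-9, Mul(-1, 1)), 2)) = Mul(Rational(-1, 3), Add(Add(-9, -1), 2)) = Mul(Rational(-1, 3), Add(-10, 2)) = Mul(Rational(-1, 3), -8) = Rational(8, 3) ≈ 2.6667)
Pow(Add(Add(-44, Mul(-1, Mul(Mul(4, C), 0))), 84), 2) = Pow(Add(Add(-44, Mul(-1, Mul(Mul(4, Rational(8, 3)), 0))), 84), 2) = Pow(Add(Add(-44, Mul(-1, Mul(Rational(32, 3), 0))), 84), 2) = Pow(Add(Add(-44, Mul(-1, 0)), 84), 2) = Pow(Add(Add(-44, 0), 84), 2) = Pow(Add(-44, 84), 2) = Pow(40, 2) = 1600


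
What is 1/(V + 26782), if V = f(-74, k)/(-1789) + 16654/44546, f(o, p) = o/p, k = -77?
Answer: 3068172569/82172943163987 ≈ 3.7338e-5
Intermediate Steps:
V = 1145421029/3068172569 (V = -74/(-77)/(-1789) + 16654/44546 = -74*(-1/77)*(-1/1789) + 16654*(1/44546) = (74/77)*(-1/1789) + 8327/22273 = -74/137753 + 8327/22273 = 1145421029/3068172569 ≈ 0.37332)
1/(V + 26782) = 1/(1145421029/3068172569 + 26782) = 1/(82172943163987/3068172569) = 3068172569/82172943163987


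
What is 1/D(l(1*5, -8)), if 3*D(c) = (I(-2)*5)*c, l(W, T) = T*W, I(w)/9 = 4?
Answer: -1/2400 ≈ -0.00041667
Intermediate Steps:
I(w) = 36 (I(w) = 9*4 = 36)
D(c) = 60*c (D(c) = ((36*5)*c)/3 = (180*c)/3 = 60*c)
1/D(l(1*5, -8)) = 1/(60*(-8*5)) = 1/(60*(-40)) = 1/(-2400) = -1/2400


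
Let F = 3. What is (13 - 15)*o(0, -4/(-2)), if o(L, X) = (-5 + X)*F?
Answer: 18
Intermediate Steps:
o(L, X) = -15 + 3*X (o(L, X) = (-5 + X)*3 = -15 + 3*X)
(13 - 15)*o(0, -4/(-2)) = (13 - 15)*(-15 + 3*(-4/(-2))) = -2*(-15 + 3*(-4*(-1/2))) = -2*(-15 + 3*2) = -2*(-15 + 6) = -2*(-9) = 18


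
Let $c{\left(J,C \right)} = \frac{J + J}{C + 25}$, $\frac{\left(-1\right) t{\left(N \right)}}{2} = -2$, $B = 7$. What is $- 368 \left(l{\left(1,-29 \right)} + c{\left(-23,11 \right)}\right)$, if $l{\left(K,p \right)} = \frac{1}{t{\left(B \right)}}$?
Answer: $\frac{3404}{9} \approx 378.22$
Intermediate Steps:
$t{\left(N \right)} = 4$ ($t{\left(N \right)} = \left(-2\right) \left(-2\right) = 4$)
$c{\left(J,C \right)} = \frac{2 J}{25 + C}$
$l{\left(K,p \right)} = \frac{1}{4}$
$- 368 \left(l{\left(1,-29 \right)} + c{\left(-23,11 \right)}\right) = - 368 \left(\frac{1}{4} + 2 \left(-23\right) \frac{1}{25 + 11}\right) = - 368 \left(\frac{1}{4} + 2 \left(-23\right) \frac{1}{36}\right) = - 368 \left(\frac{1}{4} - \frac{23}{18}\right) = \left(-368\right) \left(- \frac{37}{36}\right) = \frac{3404}{9}$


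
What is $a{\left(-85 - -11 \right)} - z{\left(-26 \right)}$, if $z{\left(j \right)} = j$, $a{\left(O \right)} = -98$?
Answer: $-72$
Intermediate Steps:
$a{\left(-85 - -11 \right)} - z{\left(-26 \right)} = -98 - -26 = -98 + 26 = -72$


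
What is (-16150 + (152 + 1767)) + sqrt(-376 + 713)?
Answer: -14231 + sqrt(337) ≈ -14213.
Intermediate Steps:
(-16150 + (152 + 1767)) + sqrt(-376 + 713) = (-16150 + 1919) + sqrt(337) = -14231 + sqrt(337)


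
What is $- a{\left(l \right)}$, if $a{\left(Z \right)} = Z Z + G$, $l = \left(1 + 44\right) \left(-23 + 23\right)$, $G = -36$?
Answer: $36$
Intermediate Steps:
$l = 0$ ($l = 45 \cdot 0 = 0$)
$a{\left(Z \right)} = -36 + Z^{2}$ ($a{\left(Z \right)} = Z Z - 36 = Z^{2} - 36 = -36 + Z^{2}$)
$- a{\left(l \right)} = - (-36 + 0^{2}) = - (-36 + 0) = \left(-1\right) \left(-36\right) = 36$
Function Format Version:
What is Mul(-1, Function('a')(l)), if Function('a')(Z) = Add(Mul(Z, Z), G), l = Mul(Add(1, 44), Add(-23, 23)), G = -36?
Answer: 36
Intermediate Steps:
l = 0 (l = Mul(45, 0) = 0)
Function('a')(Z) = Add(-36, Pow(Z, 2)) (Function('a')(Z) = Add(Mul(Z, Z), -36) = Add(Pow(Z, 2), -36) = Add(-36, Pow(Z, 2)))
Mul(-1, Function('a')(l)) = Mul(-1, Add(-36, Pow(0, 2))) = Mul(-1, Add(-36, 0)) = Mul(-1, -36) = 36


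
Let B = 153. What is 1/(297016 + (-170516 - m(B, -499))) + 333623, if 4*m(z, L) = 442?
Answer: 84332888319/252779 ≈ 3.3362e+5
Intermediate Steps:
m(z, L) = 221/2 (m(z, L) = (1/4)*442 = 221/2)
1/(297016 + (-170516 - m(B, -499))) + 333623 = 1/(297016 + (-170516 - 1*221/2)) + 333623 = 1/(297016 + (-170516 - 221/2)) + 333623 = 1/(297016 - 341253/2) + 333623 = 1/(252779/2) + 333623 = 2/252779 + 333623 = 84332888319/252779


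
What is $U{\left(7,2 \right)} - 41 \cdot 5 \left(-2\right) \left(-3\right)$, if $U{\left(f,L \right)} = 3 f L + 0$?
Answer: $-1188$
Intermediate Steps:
$U{\left(f,L \right)} = 3 L f$ ($U{\left(f,L \right)} = 3 L f + 0 = 3 L f$)
$U{\left(7,2 \right)} - 41 \cdot 5 \left(-2\right) \left(-3\right) = 3 \cdot 2 \cdot 7 - 41 \cdot 5 \left(-2\right) \left(-3\right) = 42 - 41 \left(\left(-10\right) \left(-3\right)\right) = 42 - 1230 = -1188$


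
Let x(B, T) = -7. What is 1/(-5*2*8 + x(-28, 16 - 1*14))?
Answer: -1/87 ≈ -0.011494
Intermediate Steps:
1/(-5*2*8 + x(-28, 16 - 1*14)) = 1/(-5*2*8 - 7) = 1/(-10*8 - 7) = 1/(-80 - 7) = 1/(-87) = -1/87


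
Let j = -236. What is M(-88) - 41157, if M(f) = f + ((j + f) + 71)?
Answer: -41498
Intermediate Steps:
M(f) = -165 + 2*f (M(f) = f + ((-236 + f) + 71) = f + (-165 + f) = -165 + 2*f)
M(-88) - 41157 = (-165 + 2*(-88)) - 41157 = (-165 - 176) - 41157 = -341 - 41157 = -41498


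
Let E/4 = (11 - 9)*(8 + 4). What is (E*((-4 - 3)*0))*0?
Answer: 0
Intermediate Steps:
E = 96 (E = 4*((11 - 9)*(8 + 4)) = 4*(2*12) = 4*24 = 96)
(E*((-4 - 3)*0))*0 = (96*((-4 - 3)*0))*0 = (96*(-7*0))*0 = (96*0)*0 = 0*0 = 0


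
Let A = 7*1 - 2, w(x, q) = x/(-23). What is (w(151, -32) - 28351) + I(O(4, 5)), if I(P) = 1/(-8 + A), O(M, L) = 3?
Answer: -1956695/69 ≈ -28358.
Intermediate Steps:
w(x, q) = -x/23 (w(x, q) = x*(-1/23) = -x/23)
A = 5 (A = 7 - 2 = 5)
I(P) = -⅓ (I(P) = 1/(-8 + 5) = 1/(-3) = -⅓)
(w(151, -32) - 28351) + I(O(4, 5)) = (-1/23*151 - 28351) - ⅓ = (-151/23 - 28351) - ⅓ = -652224/23 - ⅓ = -1956695/69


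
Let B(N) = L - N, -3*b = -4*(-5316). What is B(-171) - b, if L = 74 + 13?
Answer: 7346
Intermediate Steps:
b = -7088 (b = -(-4)*(-5316)/3 = -⅓*21264 = -7088)
L = 87
B(N) = 87 - N
B(-171) - b = (87 - 1*(-171)) - 1*(-7088) = (87 + 171) + 7088 = 258 + 7088 = 7346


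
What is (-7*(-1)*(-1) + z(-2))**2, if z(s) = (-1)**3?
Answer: 64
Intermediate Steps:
z(s) = -1
(-7*(-1)*(-1) + z(-2))**2 = (-7*(-1)*(-1) - 1)**2 = (7*(-1) - 1)**2 = (-7 - 1)**2 = (-8)**2 = 64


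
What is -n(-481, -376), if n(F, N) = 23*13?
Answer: -299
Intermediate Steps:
n(F, N) = 299
-n(-481, -376) = -1*299 = -299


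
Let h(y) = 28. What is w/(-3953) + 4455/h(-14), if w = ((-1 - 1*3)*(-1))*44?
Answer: 17605687/110684 ≈ 159.06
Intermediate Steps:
w = 176 (w = ((-1 - 3)*(-1))*44 = -4*(-1)*44 = 4*44 = 176)
w/(-3953) + 4455/h(-14) = 176/(-3953) + 4455/28 = 176*(-1/3953) + 4455*(1/28) = -176/3953 + 4455/28 = 17605687/110684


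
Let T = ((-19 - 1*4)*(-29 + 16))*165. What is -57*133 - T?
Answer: -56916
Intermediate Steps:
T = 49335 (T = ((-19 - 4)*(-13))*165 = -23*(-13)*165 = 299*165 = 49335)
-57*133 - T = -57*133 - 1*49335 = -7581 - 49335 = -56916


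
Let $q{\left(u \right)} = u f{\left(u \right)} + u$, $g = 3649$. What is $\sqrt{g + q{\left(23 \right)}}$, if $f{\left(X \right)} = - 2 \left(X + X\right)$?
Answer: $2 \sqrt{389} \approx 39.446$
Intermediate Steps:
$f{\left(X \right)} = - 4 X$ ($f{\left(X \right)} = - 2 \cdot 2 X = - 4 X$)
$q{\left(u \right)} = u - 4 u^{2}$ ($q{\left(u \right)} = u \left(- 4 u\right) + u = - 4 u^{2} + u = u - 4 u^{2}$)
$\sqrt{g + q{\left(23 \right)}} = \sqrt{3649 + 23 \left(1 - 92\right)} = \sqrt{3649 + 23 \left(-91\right)} = \sqrt{3649 - 2093} = \sqrt{1556} = 2 \sqrt{389}$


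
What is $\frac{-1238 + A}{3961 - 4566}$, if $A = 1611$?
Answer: $- \frac{373}{605} \approx -0.61653$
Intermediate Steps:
$\frac{-1238 + A}{3961 - 4566} = \frac{-1238 + 1611}{3961 - 4566} = \frac{373}{-605} = 373 \left(- \frac{1}{605}\right) = - \frac{373}{605}$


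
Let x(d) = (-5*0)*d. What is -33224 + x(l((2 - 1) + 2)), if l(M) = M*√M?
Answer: -33224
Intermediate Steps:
l(M) = M^(3/2)
x(d) = 0 (x(d) = 0*d = 0)
-33224 + x(l((2 - 1) + 2)) = -33224 + 0 = -33224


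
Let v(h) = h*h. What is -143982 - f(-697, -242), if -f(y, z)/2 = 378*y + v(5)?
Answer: -670864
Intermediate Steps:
v(h) = h**2
f(y, z) = -50 - 756*y (f(y, z) = -2*(378*y + 5**2) = -2*(378*y + 25) = -2*(25 + 378*y) = -50 - 756*y)
-143982 - f(-697, -242) = -143982 - (-50 - 756*(-697)) = -143982 - (-50 + 526932) = -143982 - 1*526882 = -143982 - 526882 = -670864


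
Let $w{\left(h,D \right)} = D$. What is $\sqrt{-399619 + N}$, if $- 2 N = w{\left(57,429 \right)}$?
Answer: $\frac{i \sqrt{1599334}}{2} \approx 632.32 i$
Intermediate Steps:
$N = - \frac{429}{2}$ ($N = \left(- \frac{1}{2}\right) 429 = - \frac{429}{2} \approx -214.5$)
$\sqrt{-399619 + N} = \sqrt{-399619 - \frac{429}{2}} = \sqrt{- \frac{799667}{2}} = \frac{i \sqrt{1599334}}{2}$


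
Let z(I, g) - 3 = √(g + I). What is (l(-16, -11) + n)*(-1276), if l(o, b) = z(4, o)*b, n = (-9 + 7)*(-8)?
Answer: 21692 + 28072*I*√3 ≈ 21692.0 + 48622.0*I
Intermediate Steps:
z(I, g) = 3 + √(I + g) (z(I, g) = 3 + √(g + I) = 3 + √(I + g))
n = 16 (n = -2*(-8) = 16)
l(o, b) = b*(3 + √(4 + o)) (l(o, b) = (3 + √(4 + o))*b = b*(3 + √(4 + o)))
(l(-16, -11) + n)*(-1276) = (-11*(3 + √(4 - 16)) + 16)*(-1276) = (-11*(3 + √(-12)) + 16)*(-1276) = (-11*(3 + 2*I*√3) + 16)*(-1276) = ((-33 - 22*I*√3) + 16)*(-1276) = (-17 - 22*I*√3)*(-1276) = 21692 + 28072*I*√3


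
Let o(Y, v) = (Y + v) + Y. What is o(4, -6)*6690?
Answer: 13380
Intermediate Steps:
o(Y, v) = v + 2*Y
o(4, -6)*6690 = (-6 + 2*4)*6690 = (-6 + 8)*6690 = 2*6690 = 13380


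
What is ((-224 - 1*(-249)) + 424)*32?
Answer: 14368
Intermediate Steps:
((-224 - 1*(-249)) + 424)*32 = ((-224 + 249) + 424)*32 = (25 + 424)*32 = 449*32 = 14368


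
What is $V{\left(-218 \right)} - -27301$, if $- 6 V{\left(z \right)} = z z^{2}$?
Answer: $\frac{5262019}{3} \approx 1.754 \cdot 10^{6}$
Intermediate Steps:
$V{\left(z \right)} = - \frac{z^{3}}{6}$ ($V{\left(z \right)} = - \frac{z z^{2}}{6} = - \frac{z^{3}}{6}$)
$V{\left(-218 \right)} - -27301 = - \frac{\left(-218\right)^{3}}{6} - -27301 = \left(- \frac{1}{6}\right) \left(-10360232\right) + 27301 = \frac{5180116}{3} + 27301 = \frac{5262019}{3}$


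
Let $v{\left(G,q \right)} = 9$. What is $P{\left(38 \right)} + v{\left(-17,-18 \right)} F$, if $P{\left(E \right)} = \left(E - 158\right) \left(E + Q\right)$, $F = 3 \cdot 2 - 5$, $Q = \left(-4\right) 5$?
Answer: $-2151$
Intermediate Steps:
$Q = -20$
$F = 1$ ($F = 6 - 5 = 1$)
$P{\left(E \right)} = \left(-158 + E\right) \left(-20 + E\right)$ ($P{\left(E \right)} = \left(E - 158\right) \left(E - 20\right) = \left(-158 + E\right) \left(-20 + E\right)$)
$P{\left(38 \right)} + v{\left(-17,-18 \right)} F = \left(3160 + 38^{2} - 6764\right) + 9 \cdot 1 = \left(3160 + 1444 - 6764\right) + 9 = -2160 + 9 = -2151$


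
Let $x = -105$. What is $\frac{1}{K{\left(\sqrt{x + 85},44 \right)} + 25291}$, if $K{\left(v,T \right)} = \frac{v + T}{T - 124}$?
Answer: $\frac{40464720}{1023370977929} + \frac{40 i \sqrt{5}}{1023370977929} \approx 3.9541 \cdot 10^{-5} + 8.74 \cdot 10^{-11} i$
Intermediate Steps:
$K{\left(v,T \right)} = \frac{T + v}{-124 + T}$
$\frac{1}{K{\left(\sqrt{x + 85},44 \right)} + 25291} = \frac{1}{\frac{44 + \sqrt{-105 + 85}}{-124 + 44} + 25291} = \frac{1}{\frac{44 + \sqrt{-20}}{-80} + 25291} = \frac{1}{- \frac{44 + 2 i \sqrt{5}}{80} + 25291} = \frac{1}{\left(- \frac{11}{20} - \frac{i \sqrt{5}}{40}\right) + 25291} = \frac{1}{\frac{505809}{20} - \frac{i \sqrt{5}}{40}}$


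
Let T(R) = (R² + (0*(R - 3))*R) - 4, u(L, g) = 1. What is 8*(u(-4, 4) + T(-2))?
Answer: 8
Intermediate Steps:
T(R) = -4 + R² (T(R) = (R² + (0*(-3 + R))*R) - 4 = (R² + 0*R) - 4 = (R² + 0) - 4 = R² - 4 = -4 + R²)
8*(u(-4, 4) + T(-2)) = 8*(1 + (-4 + (-2)²)) = 8*(1 + (-4 + 4)) = 8*(1 + 0) = 8*1 = 8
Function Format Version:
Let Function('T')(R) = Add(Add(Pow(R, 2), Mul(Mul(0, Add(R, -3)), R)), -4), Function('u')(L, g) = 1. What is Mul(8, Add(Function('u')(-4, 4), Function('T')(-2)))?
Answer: 8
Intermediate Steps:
Function('T')(R) = Add(-4, Pow(R, 2)) (Function('T')(R) = Add(Add(Pow(R, 2), Mul(Mul(0, Add(-3, R)), R)), -4) = Add(Add(Pow(R, 2), Mul(0, R)), -4) = Add(Add(Pow(R, 2), 0), -4) = Add(Pow(R, 2), -4) = Add(-4, Pow(R, 2)))
Mul(8, Add(Function('u')(-4, 4), Function('T')(-2))) = Mul(8, Add(1, Add(-4, Pow(-2, 2)))) = Mul(8, Add(1, Add(-4, 4))) = Mul(8, Add(1, 0)) = Mul(8, 1) = 8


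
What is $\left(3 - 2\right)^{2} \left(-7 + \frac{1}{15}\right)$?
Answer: $- \frac{104}{15} \approx -6.9333$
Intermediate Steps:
$\left(3 - 2\right)^{2} \left(-7 + \frac{1}{15}\right) = 1^{2} \left(-7 + \frac{1}{15}\right) = 1 \left(- \frac{104}{15}\right) = - \frac{104}{15}$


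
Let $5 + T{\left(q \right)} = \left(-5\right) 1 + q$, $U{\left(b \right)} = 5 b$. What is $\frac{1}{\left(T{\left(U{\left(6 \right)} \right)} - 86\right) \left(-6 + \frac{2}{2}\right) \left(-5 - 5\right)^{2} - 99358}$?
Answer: $- \frac{1}{66358} \approx -1.507 \cdot 10^{-5}$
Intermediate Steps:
$T{\left(q \right)} = -10 + q$ ($T{\left(q \right)} = -5 + \left(\left(-5\right) 1 + q\right) = -5 + \left(-5 + q\right) = -10 + q$)
$\frac{1}{\left(T{\left(U{\left(6 \right)} \right)} - 86\right) \left(-6 + \frac{2}{2}\right) \left(-5 - 5\right)^{2} - 99358} = \frac{1}{\left(\left(-10 + 5 \cdot 6\right) - 86\right) \left(-6 + \frac{2}{2}\right) \left(-5 - 5\right)^{2} - 99358} = \frac{1}{\left(\left(-10 + 30\right) - 86\right) \left(-6 + 2 \cdot \frac{1}{2}\right) \left(-10\right)^{2} - 99358} = \frac{1}{\left(20 - 86\right) \left(-6 + 1\right) 100 - 99358} = \frac{1}{- 66 \left(\left(-5\right) 100\right) - 99358} = \frac{1}{\left(-66\right) \left(-500\right) - 99358} = \frac{1}{33000 - 99358} = \frac{1}{-66358} = - \frac{1}{66358}$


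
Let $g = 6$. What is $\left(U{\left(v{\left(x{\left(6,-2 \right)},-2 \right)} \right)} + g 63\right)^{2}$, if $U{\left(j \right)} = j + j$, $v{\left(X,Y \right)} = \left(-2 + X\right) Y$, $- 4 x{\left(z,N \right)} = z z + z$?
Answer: $183184$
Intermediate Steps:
$x{\left(z,N \right)} = - \frac{z}{4} - \frac{z^{2}}{4}$ ($x{\left(z,N \right)} = - \frac{z z + z}{4} = - \frac{z^{2} + z}{4} = - \frac{z + z^{2}}{4} = - \frac{z}{4} - \frac{z^{2}}{4}$)
$v{\left(X,Y \right)} = Y \left(-2 + X\right)$
$U{\left(j \right)} = 2 j$
$\left(U{\left(v{\left(x{\left(6,-2 \right)},-2 \right)} \right)} + g 63\right)^{2} = \left(2 \left(- 2 \left(-2 - \frac{3 \left(1 + 6\right)}{2}\right)\right) + 6 \cdot 63\right)^{2} = \left(2 \left(- 2 \left(-2 - \frac{3}{2} \cdot 7\right)\right) + 378\right)^{2} = \left(2 \left(- 2 \left(-2 - \frac{21}{2}\right)\right) + 378\right)^{2} = \left(2 \left(\left(-2\right) \left(- \frac{25}{2}\right)\right) + 378\right)^{2} = \left(2 \cdot 25 + 378\right)^{2} = \left(50 + 378\right)^{2} = 428^{2} = 183184$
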